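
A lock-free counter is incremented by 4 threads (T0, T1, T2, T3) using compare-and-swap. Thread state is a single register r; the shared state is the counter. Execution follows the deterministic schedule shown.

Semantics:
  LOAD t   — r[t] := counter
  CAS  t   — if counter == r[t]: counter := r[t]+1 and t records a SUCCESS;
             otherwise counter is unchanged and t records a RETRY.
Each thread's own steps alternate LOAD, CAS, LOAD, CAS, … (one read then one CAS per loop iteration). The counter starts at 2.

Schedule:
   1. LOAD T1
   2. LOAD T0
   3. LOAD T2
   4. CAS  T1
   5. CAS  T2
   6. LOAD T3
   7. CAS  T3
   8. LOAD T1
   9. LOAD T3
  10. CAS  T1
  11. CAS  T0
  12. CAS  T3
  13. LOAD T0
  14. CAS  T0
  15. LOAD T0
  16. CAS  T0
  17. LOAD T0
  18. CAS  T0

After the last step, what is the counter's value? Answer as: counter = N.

counter = 8

[1] T1.load  rd  (counter 2, T1.r 2)
[2] T0.load  rd  (counter 2, T0.r 2)
[3] T2.load  rd  (counter 2, T2.r 2)
[4] T1.cas  hit  (counter 3, T1.r 2)
[5] T2.cas  miss  (counter 3, T2.r 2)
[6] T3.load  rd  (counter 3, T3.r 3)
[7] T3.cas  hit  (counter 4, T3.r 3)
[8] T1.load  rd  (counter 4, T1.r 4)
[9] T3.load  rd  (counter 4, T3.r 4)
[10] T1.cas  hit  (counter 5, T1.r 4)
[11] T0.cas  miss  (counter 5, T0.r 2)
[12] T3.cas  miss  (counter 5, T3.r 4)
[13] T0.load  rd  (counter 5, T0.r 5)
[14] T0.cas  hit  (counter 6, T0.r 5)
[15] T0.load  rd  (counter 6, T0.r 6)
[16] T0.cas  hit  (counter 7, T0.r 6)
[17] T0.load  rd  (counter 7, T0.r 7)
[18] T0.cas  hit  (counter 8, T0.r 7)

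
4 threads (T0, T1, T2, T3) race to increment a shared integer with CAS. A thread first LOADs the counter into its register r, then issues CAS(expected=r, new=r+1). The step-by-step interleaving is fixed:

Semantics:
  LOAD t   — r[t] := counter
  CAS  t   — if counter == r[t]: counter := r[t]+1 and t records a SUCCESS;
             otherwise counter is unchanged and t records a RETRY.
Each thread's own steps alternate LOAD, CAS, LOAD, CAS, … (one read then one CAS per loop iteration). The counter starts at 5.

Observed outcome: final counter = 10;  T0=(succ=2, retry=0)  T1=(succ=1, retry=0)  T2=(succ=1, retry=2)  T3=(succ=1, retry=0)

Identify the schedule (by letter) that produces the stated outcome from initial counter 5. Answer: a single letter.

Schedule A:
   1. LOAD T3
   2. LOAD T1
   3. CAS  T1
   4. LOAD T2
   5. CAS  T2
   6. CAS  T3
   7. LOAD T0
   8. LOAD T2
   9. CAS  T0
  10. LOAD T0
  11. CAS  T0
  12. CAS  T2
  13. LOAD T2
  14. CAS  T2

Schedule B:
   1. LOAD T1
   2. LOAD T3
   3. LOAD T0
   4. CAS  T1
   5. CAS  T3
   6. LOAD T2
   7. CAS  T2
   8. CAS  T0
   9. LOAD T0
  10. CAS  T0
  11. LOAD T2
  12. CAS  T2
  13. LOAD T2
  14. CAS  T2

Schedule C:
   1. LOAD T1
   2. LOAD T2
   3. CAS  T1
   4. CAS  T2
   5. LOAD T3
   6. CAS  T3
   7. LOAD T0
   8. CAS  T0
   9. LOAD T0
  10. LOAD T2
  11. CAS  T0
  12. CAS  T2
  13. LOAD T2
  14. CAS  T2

Tracing schedule C:
T1 LOAD — after: cnt=5, r=5 — load
T2 LOAD — after: cnt=5, r=5 — load
T1 CAS — after: cnt=6, r=5 — ok
T2 CAS — after: cnt=6, r=5 — retry
T3 LOAD — after: cnt=6, r=6 — load
T3 CAS — after: cnt=7, r=6 — ok
T0 LOAD — after: cnt=7, r=7 — load
T0 CAS — after: cnt=8, r=7 — ok
T0 LOAD — after: cnt=8, r=8 — load
T2 LOAD — after: cnt=8, r=8 — load
T0 CAS — after: cnt=9, r=8 — ok
T2 CAS — after: cnt=9, r=8 — retry
T2 LOAD — after: cnt=9, r=9 — load
T2 CAS — after: cnt=10, r=9 — ok

C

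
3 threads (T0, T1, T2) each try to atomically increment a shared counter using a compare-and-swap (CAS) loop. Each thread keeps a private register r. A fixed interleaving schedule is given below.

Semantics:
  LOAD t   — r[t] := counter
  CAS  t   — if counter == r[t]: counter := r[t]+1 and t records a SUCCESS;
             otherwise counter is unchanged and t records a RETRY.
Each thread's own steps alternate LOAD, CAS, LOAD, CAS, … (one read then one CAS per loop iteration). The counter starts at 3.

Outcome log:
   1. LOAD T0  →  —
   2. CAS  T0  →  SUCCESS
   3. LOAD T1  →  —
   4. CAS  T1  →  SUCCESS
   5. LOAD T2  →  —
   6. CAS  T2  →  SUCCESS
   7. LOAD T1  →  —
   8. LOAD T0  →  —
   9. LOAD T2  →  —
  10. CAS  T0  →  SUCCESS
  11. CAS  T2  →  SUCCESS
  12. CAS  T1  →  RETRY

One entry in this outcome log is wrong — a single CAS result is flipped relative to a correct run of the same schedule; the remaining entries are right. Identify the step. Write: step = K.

Re-executing:
#1 T0 reads 3
#2 T0 CAS(3→4) writes; counter now 4
#3 T1 reads 4
#4 T1 CAS(4→5) writes; counter now 5
#5 T2 reads 5
#6 T2 CAS(5→6) writes; counter now 6
#7 T1 reads 6
#8 T0 reads 6
#9 T2 reads 6
#10 T0 CAS(6→7) writes; counter now 7
#11 T2 CAS(6→7) fails; counter now 7
#12 T1 CAS(6→7) fails; counter now 7
Log disagrees first at step 11.

step = 11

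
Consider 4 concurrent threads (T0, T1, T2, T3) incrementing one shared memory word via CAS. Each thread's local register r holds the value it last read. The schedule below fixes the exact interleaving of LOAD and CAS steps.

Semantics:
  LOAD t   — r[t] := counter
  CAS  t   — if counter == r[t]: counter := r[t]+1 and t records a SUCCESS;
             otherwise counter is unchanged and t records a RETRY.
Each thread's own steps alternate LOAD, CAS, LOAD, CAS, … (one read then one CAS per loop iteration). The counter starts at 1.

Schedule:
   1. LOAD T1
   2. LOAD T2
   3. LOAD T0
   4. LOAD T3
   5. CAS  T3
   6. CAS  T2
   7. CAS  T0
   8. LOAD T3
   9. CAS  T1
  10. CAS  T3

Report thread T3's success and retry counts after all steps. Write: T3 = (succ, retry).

T3 = (2, 0)

T1 LOAD — after: cnt=1, r=1 — load
T2 LOAD — after: cnt=1, r=1 — load
T0 LOAD — after: cnt=1, r=1 — load
T3 LOAD — after: cnt=1, r=1 — load
T3 CAS — after: cnt=2, r=1 — ok
T2 CAS — after: cnt=2, r=1 — retry
T0 CAS — after: cnt=2, r=1 — retry
T3 LOAD — after: cnt=2, r=2 — load
T1 CAS — after: cnt=2, r=1 — retry
T3 CAS — after: cnt=3, r=2 — ok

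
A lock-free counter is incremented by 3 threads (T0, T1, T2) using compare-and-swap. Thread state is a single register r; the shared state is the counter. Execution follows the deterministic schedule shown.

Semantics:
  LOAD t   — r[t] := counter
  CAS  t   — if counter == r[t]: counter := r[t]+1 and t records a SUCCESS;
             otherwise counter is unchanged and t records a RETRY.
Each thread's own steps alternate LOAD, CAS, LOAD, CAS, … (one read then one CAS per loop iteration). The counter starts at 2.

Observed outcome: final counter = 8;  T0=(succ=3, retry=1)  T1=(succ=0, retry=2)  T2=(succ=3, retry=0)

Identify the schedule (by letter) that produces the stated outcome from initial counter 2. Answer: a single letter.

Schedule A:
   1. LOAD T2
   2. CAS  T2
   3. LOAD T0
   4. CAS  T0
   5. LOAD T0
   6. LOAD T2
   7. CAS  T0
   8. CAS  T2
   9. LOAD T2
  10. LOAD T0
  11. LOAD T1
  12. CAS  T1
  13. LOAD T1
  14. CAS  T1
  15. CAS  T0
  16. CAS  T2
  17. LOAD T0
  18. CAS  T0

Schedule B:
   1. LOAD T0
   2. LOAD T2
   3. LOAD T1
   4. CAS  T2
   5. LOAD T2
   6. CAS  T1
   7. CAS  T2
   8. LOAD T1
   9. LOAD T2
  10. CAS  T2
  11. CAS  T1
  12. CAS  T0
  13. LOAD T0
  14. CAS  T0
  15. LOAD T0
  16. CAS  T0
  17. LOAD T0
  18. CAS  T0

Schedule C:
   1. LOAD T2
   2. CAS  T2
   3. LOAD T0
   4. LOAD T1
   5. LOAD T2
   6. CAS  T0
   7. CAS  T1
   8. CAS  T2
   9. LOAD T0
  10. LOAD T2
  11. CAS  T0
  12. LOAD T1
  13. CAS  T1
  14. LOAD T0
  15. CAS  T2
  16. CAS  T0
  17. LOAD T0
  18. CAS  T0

Simulating candidate B:
#1 T0 reads 2
#2 T2 reads 2
#3 T1 reads 2
#4 T2 CAS(2→3) writes; counter now 3
#5 T2 reads 3
#6 T1 CAS(2→3) fails; counter now 3
#7 T2 CAS(3→4) writes; counter now 4
#8 T1 reads 4
#9 T2 reads 4
#10 T2 CAS(4→5) writes; counter now 5
#11 T1 CAS(4→5) fails; counter now 5
#12 T0 CAS(2→3) fails; counter now 5
#13 T0 reads 5
#14 T0 CAS(5→6) writes; counter now 6
#15 T0 reads 6
#16 T0 CAS(6→7) writes; counter now 7
#17 T0 reads 7
#18 T0 CAS(7→8) writes; counter now 8

B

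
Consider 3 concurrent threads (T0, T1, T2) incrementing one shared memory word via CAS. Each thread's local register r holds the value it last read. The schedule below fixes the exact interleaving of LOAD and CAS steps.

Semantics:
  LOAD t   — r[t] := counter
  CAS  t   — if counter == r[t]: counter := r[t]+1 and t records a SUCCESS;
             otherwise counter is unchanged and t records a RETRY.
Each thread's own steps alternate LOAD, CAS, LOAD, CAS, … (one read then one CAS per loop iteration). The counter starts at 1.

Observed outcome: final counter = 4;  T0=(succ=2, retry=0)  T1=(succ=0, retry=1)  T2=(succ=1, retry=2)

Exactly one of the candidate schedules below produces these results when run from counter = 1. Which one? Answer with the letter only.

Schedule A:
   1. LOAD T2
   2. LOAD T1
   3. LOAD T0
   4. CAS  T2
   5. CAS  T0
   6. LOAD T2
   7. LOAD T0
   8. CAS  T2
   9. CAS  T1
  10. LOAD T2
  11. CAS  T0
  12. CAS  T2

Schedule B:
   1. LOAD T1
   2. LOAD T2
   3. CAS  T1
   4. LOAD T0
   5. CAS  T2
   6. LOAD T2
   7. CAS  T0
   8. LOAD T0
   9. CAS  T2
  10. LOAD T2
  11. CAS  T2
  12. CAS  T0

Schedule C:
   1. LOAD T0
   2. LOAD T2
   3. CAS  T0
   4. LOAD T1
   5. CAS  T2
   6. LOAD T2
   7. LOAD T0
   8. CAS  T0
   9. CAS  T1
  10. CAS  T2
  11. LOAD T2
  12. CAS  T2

C

Run C:
T0 LOAD — after: cnt=1, r=1 — load
T2 LOAD — after: cnt=1, r=1 — load
T0 CAS — after: cnt=2, r=1 — ok
T1 LOAD — after: cnt=2, r=2 — load
T2 CAS — after: cnt=2, r=1 — retry
T2 LOAD — after: cnt=2, r=2 — load
T0 LOAD — after: cnt=2, r=2 — load
T0 CAS — after: cnt=3, r=2 — ok
T1 CAS — after: cnt=3, r=2 — retry
T2 CAS — after: cnt=3, r=2 — retry
T2 LOAD — after: cnt=3, r=3 — load
T2 CAS — after: cnt=4, r=3 — ok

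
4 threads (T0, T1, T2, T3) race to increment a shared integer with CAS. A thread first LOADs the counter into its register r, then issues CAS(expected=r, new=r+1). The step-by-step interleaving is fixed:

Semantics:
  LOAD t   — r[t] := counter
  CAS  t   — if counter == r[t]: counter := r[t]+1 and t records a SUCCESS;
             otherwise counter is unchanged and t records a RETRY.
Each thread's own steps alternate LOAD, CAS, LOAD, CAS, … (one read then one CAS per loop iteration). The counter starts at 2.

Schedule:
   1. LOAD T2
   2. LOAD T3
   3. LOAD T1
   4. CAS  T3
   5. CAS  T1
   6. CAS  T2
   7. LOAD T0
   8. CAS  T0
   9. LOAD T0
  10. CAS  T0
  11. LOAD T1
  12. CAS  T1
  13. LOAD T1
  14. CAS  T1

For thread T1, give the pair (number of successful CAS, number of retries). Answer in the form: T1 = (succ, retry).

T1 = (2, 1)

T2 LOAD — after: cnt=2, r=2 — load
T3 LOAD — after: cnt=2, r=2 — load
T1 LOAD — after: cnt=2, r=2 — load
T3 CAS — after: cnt=3, r=2 — ok
T1 CAS — after: cnt=3, r=2 — retry
T2 CAS — after: cnt=3, r=2 — retry
T0 LOAD — after: cnt=3, r=3 — load
T0 CAS — after: cnt=4, r=3 — ok
T0 LOAD — after: cnt=4, r=4 — load
T0 CAS — after: cnt=5, r=4 — ok
T1 LOAD — after: cnt=5, r=5 — load
T1 CAS — after: cnt=6, r=5 — ok
T1 LOAD — after: cnt=6, r=6 — load
T1 CAS — after: cnt=7, r=6 — ok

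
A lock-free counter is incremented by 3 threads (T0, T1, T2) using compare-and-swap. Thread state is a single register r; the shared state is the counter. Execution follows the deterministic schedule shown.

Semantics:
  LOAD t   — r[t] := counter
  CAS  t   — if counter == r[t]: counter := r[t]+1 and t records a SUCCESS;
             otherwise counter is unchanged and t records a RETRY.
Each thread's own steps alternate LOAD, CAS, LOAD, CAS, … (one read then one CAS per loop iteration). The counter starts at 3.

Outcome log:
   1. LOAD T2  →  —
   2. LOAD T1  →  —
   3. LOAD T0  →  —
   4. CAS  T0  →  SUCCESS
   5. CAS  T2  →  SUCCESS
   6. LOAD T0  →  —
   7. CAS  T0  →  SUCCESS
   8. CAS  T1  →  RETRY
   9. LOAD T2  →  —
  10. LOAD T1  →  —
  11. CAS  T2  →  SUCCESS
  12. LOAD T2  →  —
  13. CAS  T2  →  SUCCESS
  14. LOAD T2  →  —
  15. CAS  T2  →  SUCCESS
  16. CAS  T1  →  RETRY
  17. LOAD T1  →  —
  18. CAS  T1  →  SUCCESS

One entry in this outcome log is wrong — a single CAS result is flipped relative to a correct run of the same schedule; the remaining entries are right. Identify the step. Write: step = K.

step = 5

Correct run:
#1 T2 reads 3
#2 T1 reads 3
#3 T0 reads 3
#4 T0 CAS(3→4) writes; counter now 4
#5 T2 CAS(3→4) fails; counter now 4
#6 T0 reads 4
#7 T0 CAS(4→5) writes; counter now 5
#8 T1 CAS(3→4) fails; counter now 5
#9 T2 reads 5
#10 T1 reads 5
#11 T2 CAS(5→6) writes; counter now 6
#12 T2 reads 6
#13 T2 CAS(6→7) writes; counter now 7
#14 T2 reads 7
#15 T2 CAS(7→8) writes; counter now 8
#16 T1 CAS(5→6) fails; counter now 8
#17 T1 reads 8
#18 T1 CAS(8→9) writes; counter now 9
Mismatch at 5.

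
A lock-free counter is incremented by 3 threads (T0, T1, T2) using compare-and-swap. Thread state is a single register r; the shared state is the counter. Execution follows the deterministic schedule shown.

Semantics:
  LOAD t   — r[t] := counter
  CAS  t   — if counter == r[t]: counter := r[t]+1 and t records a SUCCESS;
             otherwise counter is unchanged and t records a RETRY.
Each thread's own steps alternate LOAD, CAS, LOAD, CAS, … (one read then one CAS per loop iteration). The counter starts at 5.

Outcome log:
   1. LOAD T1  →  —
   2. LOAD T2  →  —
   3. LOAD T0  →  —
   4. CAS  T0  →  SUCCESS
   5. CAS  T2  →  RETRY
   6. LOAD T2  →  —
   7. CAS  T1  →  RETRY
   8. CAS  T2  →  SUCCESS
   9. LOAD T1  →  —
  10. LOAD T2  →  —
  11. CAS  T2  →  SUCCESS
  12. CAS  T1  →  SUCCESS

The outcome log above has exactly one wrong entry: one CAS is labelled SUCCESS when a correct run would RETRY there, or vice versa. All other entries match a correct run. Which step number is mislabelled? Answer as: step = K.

Correct run:
1. LOAD T1 → mem=5 r[T1]=5 [LOAD]
2. LOAD T2 → mem=5 r[T2]=5 [LOAD]
3. LOAD T0 → mem=5 r[T0]=5 [LOAD]
4. CAS T0 → mem=6 r[T0]=5 [OK]
5. CAS T2 → mem=6 r[T2]=5 [RETRY]
6. LOAD T2 → mem=6 r[T2]=6 [LOAD]
7. CAS T1 → mem=6 r[T1]=5 [RETRY]
8. CAS T2 → mem=7 r[T2]=6 [OK]
9. LOAD T1 → mem=7 r[T1]=7 [LOAD]
10. LOAD T2 → mem=7 r[T2]=7 [LOAD]
11. CAS T2 → mem=8 r[T2]=7 [OK]
12. CAS T1 → mem=8 r[T1]=7 [RETRY]
Flip is step 12.

step = 12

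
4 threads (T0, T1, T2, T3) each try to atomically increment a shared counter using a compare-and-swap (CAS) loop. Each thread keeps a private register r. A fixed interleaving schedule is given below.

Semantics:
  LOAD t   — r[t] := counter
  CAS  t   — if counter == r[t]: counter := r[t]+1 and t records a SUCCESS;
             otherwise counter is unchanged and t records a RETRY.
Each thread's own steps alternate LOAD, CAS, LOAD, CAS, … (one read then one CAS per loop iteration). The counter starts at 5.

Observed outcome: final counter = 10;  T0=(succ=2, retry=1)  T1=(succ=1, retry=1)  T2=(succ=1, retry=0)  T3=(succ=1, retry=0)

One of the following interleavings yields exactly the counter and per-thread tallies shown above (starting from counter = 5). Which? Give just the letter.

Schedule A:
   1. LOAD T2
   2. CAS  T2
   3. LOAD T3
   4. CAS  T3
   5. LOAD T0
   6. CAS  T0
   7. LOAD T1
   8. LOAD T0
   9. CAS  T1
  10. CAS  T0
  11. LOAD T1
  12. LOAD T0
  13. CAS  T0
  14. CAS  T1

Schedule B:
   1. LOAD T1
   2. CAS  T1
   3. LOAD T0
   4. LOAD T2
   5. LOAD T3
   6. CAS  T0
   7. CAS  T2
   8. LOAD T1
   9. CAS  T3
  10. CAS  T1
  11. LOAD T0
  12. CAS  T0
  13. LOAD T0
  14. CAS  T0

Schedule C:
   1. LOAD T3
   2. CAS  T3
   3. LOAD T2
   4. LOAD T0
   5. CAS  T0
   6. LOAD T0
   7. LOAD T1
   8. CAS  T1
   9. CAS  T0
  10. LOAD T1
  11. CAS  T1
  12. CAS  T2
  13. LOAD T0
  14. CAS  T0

A

Tracing schedule A:
#1 T2 reads 5
#2 T2 CAS(5→6) writes; counter now 6
#3 T3 reads 6
#4 T3 CAS(6→7) writes; counter now 7
#5 T0 reads 7
#6 T0 CAS(7→8) writes; counter now 8
#7 T1 reads 8
#8 T0 reads 8
#9 T1 CAS(8→9) writes; counter now 9
#10 T0 CAS(8→9) fails; counter now 9
#11 T1 reads 9
#12 T0 reads 9
#13 T0 CAS(9→10) writes; counter now 10
#14 T1 CAS(9→10) fails; counter now 10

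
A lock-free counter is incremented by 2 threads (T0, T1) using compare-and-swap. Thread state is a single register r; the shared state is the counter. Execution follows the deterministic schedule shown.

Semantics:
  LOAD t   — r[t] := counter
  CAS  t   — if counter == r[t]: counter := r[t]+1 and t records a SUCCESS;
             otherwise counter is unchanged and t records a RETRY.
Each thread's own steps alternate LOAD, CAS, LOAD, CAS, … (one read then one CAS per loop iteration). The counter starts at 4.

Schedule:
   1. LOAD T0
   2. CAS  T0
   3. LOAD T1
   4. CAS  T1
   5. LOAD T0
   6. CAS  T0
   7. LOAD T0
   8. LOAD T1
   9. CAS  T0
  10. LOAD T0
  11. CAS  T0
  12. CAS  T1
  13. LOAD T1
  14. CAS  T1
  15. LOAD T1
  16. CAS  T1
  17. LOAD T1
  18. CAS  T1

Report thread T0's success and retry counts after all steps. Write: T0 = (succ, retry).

   1) LOAD T0:  M=4  r_T0=4
   2) CAS  T0:  M=5  r_T0=4 ✓
   3) LOAD T1:  M=5  r_T1=5
   4) CAS  T1:  M=6  r_T1=5 ✓
   5) LOAD T0:  M=6  r_T0=6
   6) CAS  T0:  M=7  r_T0=6 ✓
   7) LOAD T0:  M=7  r_T0=7
   8) LOAD T1:  M=7  r_T1=7
   9) CAS  T0:  M=8  r_T0=7 ✓
  10) LOAD T0:  M=8  r_T0=8
  11) CAS  T0:  M=9  r_T0=8 ✓
  12) CAS  T1:  M=9  r_T1=7 ✗
  13) LOAD T1:  M=9  r_T1=9
  14) CAS  T1:  M=10  r_T1=9 ✓
  15) LOAD T1:  M=10  r_T1=10
  16) CAS  T1:  M=11  r_T1=10 ✓
  17) LOAD T1:  M=11  r_T1=11
  18) CAS  T1:  M=12  r_T1=11 ✓

T0 = (4, 0)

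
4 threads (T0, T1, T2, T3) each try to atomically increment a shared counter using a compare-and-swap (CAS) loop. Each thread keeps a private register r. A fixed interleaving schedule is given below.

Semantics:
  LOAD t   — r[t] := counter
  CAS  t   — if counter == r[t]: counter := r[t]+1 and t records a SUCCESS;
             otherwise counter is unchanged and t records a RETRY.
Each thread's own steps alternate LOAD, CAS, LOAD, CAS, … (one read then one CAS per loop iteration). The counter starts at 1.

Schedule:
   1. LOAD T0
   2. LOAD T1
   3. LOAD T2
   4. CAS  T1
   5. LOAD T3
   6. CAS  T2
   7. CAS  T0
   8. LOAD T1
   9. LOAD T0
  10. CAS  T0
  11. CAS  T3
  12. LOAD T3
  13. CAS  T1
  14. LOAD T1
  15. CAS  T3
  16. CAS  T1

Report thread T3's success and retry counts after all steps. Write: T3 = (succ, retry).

T3 = (1, 1)

1. LOAD T0 → mem=1 r[T0]=1 [LOAD]
2. LOAD T1 → mem=1 r[T1]=1 [LOAD]
3. LOAD T2 → mem=1 r[T2]=1 [LOAD]
4. CAS T1 → mem=2 r[T1]=1 [OK]
5. LOAD T3 → mem=2 r[T3]=2 [LOAD]
6. CAS T2 → mem=2 r[T2]=1 [RETRY]
7. CAS T0 → mem=2 r[T0]=1 [RETRY]
8. LOAD T1 → mem=2 r[T1]=2 [LOAD]
9. LOAD T0 → mem=2 r[T0]=2 [LOAD]
10. CAS T0 → mem=3 r[T0]=2 [OK]
11. CAS T3 → mem=3 r[T3]=2 [RETRY]
12. LOAD T3 → mem=3 r[T3]=3 [LOAD]
13. CAS T1 → mem=3 r[T1]=2 [RETRY]
14. LOAD T1 → mem=3 r[T1]=3 [LOAD]
15. CAS T3 → mem=4 r[T3]=3 [OK]
16. CAS T1 → mem=4 r[T1]=3 [RETRY]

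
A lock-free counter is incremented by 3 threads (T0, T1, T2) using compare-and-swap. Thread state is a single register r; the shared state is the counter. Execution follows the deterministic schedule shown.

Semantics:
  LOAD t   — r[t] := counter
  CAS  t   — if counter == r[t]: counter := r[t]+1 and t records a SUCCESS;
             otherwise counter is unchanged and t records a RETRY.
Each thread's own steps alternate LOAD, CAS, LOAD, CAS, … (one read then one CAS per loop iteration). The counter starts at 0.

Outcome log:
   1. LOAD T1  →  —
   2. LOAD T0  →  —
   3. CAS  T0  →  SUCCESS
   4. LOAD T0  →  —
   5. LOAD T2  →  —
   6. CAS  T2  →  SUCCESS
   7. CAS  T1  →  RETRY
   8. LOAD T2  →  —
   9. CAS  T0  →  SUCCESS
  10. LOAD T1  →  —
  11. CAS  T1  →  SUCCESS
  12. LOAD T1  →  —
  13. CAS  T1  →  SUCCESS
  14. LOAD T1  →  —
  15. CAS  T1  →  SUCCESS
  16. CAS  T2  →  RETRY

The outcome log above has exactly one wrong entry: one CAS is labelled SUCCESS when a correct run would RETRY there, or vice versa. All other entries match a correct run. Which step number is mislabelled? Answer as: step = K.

Re-executing:
1. LOAD T1 → mem=0 r[T1]=0 [LOAD]
2. LOAD T0 → mem=0 r[T0]=0 [LOAD]
3. CAS T0 → mem=1 r[T0]=0 [OK]
4. LOAD T0 → mem=1 r[T0]=1 [LOAD]
5. LOAD T2 → mem=1 r[T2]=1 [LOAD]
6. CAS T2 → mem=2 r[T2]=1 [OK]
7. CAS T1 → mem=2 r[T1]=0 [RETRY]
8. LOAD T2 → mem=2 r[T2]=2 [LOAD]
9. CAS T0 → mem=2 r[T0]=1 [RETRY]
10. LOAD T1 → mem=2 r[T1]=2 [LOAD]
11. CAS T1 → mem=3 r[T1]=2 [OK]
12. LOAD T1 → mem=3 r[T1]=3 [LOAD]
13. CAS T1 → mem=4 r[T1]=3 [OK]
14. LOAD T1 → mem=4 r[T1]=4 [LOAD]
15. CAS T1 → mem=5 r[T1]=4 [OK]
16. CAS T2 → mem=5 r[T2]=2 [RETRY]
Log disagrees first at step 9.

step = 9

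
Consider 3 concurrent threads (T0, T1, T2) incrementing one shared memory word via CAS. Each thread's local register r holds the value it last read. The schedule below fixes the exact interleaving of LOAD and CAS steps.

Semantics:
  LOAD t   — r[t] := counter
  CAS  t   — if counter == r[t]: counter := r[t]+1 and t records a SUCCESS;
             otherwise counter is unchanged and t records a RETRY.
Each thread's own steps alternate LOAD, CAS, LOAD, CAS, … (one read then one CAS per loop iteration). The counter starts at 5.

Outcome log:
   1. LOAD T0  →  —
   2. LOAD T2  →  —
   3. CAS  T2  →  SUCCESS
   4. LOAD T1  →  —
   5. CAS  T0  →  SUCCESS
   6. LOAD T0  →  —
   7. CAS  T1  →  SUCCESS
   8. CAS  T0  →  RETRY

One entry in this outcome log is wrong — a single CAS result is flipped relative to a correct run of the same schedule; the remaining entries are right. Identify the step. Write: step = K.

Correct run:
1. LOAD T0 → mem=5 r[T0]=5 [LOAD]
2. LOAD T2 → mem=5 r[T2]=5 [LOAD]
3. CAS T2 → mem=6 r[T2]=5 [OK]
4. LOAD T1 → mem=6 r[T1]=6 [LOAD]
5. CAS T0 → mem=6 r[T0]=5 [RETRY]
6. LOAD T0 → mem=6 r[T0]=6 [LOAD]
7. CAS T1 → mem=7 r[T1]=6 [OK]
8. CAS T0 → mem=7 r[T0]=6 [RETRY]
Log disagrees first at step 5.

step = 5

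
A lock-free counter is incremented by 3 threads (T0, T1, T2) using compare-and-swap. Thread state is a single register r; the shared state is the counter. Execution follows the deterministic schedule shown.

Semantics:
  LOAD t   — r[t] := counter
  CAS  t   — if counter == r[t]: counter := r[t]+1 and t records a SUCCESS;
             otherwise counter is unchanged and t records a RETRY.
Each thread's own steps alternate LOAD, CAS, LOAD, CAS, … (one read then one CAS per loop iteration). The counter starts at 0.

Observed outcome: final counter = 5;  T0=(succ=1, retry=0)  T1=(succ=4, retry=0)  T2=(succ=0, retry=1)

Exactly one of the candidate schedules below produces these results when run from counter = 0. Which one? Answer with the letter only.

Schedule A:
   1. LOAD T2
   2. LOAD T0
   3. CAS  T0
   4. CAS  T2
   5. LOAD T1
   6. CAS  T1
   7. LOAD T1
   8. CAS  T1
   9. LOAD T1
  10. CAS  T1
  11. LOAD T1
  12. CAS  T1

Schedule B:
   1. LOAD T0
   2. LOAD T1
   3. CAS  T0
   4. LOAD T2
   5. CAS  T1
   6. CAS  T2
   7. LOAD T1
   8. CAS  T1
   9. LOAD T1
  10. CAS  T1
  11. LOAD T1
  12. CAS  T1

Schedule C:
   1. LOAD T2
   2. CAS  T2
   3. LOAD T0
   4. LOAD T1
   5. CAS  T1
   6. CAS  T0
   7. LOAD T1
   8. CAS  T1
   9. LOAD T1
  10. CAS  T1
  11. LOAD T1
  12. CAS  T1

A

Tracing schedule A:
1. LOAD T2 → mem=0 r[T2]=0 [LOAD]
2. LOAD T0 → mem=0 r[T0]=0 [LOAD]
3. CAS T0 → mem=1 r[T0]=0 [OK]
4. CAS T2 → mem=1 r[T2]=0 [RETRY]
5. LOAD T1 → mem=1 r[T1]=1 [LOAD]
6. CAS T1 → mem=2 r[T1]=1 [OK]
7. LOAD T1 → mem=2 r[T1]=2 [LOAD]
8. CAS T1 → mem=3 r[T1]=2 [OK]
9. LOAD T1 → mem=3 r[T1]=3 [LOAD]
10. CAS T1 → mem=4 r[T1]=3 [OK]
11. LOAD T1 → mem=4 r[T1]=4 [LOAD]
12. CAS T1 → mem=5 r[T1]=4 [OK]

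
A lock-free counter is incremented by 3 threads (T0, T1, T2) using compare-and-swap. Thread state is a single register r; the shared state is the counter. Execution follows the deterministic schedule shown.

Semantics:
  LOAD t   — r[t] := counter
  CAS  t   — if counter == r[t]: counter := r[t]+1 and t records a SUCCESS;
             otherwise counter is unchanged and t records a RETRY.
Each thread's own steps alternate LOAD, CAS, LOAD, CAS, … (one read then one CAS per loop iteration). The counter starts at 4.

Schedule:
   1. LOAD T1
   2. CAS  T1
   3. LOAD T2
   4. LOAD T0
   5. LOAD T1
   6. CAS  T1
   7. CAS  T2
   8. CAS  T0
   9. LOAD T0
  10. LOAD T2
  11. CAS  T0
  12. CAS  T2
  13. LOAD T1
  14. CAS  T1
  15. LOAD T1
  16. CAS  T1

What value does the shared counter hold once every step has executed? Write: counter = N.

counter = 9

step 1: T1 LOAD ⇒ load; ctr=4 reg=4
step 2: T1 CAS ⇒ ok; ctr=5 reg=4
step 3: T2 LOAD ⇒ load; ctr=5 reg=5
step 4: T0 LOAD ⇒ load; ctr=5 reg=5
step 5: T1 LOAD ⇒ load; ctr=5 reg=5
step 6: T1 CAS ⇒ ok; ctr=6 reg=5
step 7: T2 CAS ⇒ retry; ctr=6 reg=5
step 8: T0 CAS ⇒ retry; ctr=6 reg=5
step 9: T0 LOAD ⇒ load; ctr=6 reg=6
step 10: T2 LOAD ⇒ load; ctr=6 reg=6
step 11: T0 CAS ⇒ ok; ctr=7 reg=6
step 12: T2 CAS ⇒ retry; ctr=7 reg=6
step 13: T1 LOAD ⇒ load; ctr=7 reg=7
step 14: T1 CAS ⇒ ok; ctr=8 reg=7
step 15: T1 LOAD ⇒ load; ctr=8 reg=8
step 16: T1 CAS ⇒ ok; ctr=9 reg=8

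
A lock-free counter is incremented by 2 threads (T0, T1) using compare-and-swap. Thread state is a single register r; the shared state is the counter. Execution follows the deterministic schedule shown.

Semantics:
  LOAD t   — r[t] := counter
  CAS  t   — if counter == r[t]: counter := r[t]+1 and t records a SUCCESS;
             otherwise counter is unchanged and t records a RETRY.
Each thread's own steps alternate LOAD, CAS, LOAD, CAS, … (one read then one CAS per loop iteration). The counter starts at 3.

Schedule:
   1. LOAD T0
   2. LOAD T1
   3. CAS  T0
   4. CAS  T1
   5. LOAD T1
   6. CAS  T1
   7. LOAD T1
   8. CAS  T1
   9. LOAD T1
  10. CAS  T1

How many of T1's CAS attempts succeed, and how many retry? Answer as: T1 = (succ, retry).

T1 = (3, 1)

T0 LOAD — after: cnt=3, r=3 — load
T1 LOAD — after: cnt=3, r=3 — load
T0 CAS — after: cnt=4, r=3 — ok
T1 CAS — after: cnt=4, r=3 — retry
T1 LOAD — after: cnt=4, r=4 — load
T1 CAS — after: cnt=5, r=4 — ok
T1 LOAD — after: cnt=5, r=5 — load
T1 CAS — after: cnt=6, r=5 — ok
T1 LOAD — after: cnt=6, r=6 — load
T1 CAS — after: cnt=7, r=6 — ok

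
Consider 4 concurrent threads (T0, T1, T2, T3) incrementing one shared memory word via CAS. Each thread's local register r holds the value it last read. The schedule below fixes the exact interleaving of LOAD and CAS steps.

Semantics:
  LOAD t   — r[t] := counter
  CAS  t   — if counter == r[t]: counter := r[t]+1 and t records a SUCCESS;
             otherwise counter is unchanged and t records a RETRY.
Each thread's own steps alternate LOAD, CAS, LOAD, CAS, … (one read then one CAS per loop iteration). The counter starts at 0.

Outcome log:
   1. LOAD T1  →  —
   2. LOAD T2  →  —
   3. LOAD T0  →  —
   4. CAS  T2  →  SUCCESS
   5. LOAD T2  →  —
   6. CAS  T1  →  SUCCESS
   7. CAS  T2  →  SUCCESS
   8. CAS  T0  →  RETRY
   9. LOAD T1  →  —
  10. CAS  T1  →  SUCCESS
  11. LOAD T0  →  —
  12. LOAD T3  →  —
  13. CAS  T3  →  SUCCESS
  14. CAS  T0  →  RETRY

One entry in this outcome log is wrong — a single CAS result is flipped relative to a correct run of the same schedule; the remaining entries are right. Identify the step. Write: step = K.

Re-executing:
1. LOAD T1 → mem=0 r[T1]=0 [LOAD]
2. LOAD T2 → mem=0 r[T2]=0 [LOAD]
3. LOAD T0 → mem=0 r[T0]=0 [LOAD]
4. CAS T2 → mem=1 r[T2]=0 [OK]
5. LOAD T2 → mem=1 r[T2]=1 [LOAD]
6. CAS T1 → mem=1 r[T1]=0 [RETRY]
7. CAS T2 → mem=2 r[T2]=1 [OK]
8. CAS T0 → mem=2 r[T0]=0 [RETRY]
9. LOAD T1 → mem=2 r[T1]=2 [LOAD]
10. CAS T1 → mem=3 r[T1]=2 [OK]
11. LOAD T0 → mem=3 r[T0]=3 [LOAD]
12. LOAD T3 → mem=3 r[T3]=3 [LOAD]
13. CAS T3 → mem=4 r[T3]=3 [OK]
14. CAS T0 → mem=4 r[T0]=3 [RETRY]
Log disagrees first at step 6.

step = 6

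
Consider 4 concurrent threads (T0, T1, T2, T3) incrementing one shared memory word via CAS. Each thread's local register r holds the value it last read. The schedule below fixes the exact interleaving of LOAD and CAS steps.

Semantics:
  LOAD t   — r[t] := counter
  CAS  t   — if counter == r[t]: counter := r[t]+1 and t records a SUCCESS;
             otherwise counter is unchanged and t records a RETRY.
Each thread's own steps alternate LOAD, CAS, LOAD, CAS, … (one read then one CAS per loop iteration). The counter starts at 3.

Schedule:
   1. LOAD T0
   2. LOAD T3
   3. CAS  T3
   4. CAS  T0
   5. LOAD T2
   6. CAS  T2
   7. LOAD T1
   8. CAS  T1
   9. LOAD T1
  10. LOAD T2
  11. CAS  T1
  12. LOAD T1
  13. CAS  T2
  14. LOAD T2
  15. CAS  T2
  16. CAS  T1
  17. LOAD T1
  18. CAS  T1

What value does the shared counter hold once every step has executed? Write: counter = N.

#1 T0 reads 3
#2 T3 reads 3
#3 T3 CAS(3→4) writes; counter now 4
#4 T0 CAS(3→4) fails; counter now 4
#5 T2 reads 4
#6 T2 CAS(4→5) writes; counter now 5
#7 T1 reads 5
#8 T1 CAS(5→6) writes; counter now 6
#9 T1 reads 6
#10 T2 reads 6
#11 T1 CAS(6→7) writes; counter now 7
#12 T1 reads 7
#13 T2 CAS(6→7) fails; counter now 7
#14 T2 reads 7
#15 T2 CAS(7→8) writes; counter now 8
#16 T1 CAS(7→8) fails; counter now 8
#17 T1 reads 8
#18 T1 CAS(8→9) writes; counter now 9

counter = 9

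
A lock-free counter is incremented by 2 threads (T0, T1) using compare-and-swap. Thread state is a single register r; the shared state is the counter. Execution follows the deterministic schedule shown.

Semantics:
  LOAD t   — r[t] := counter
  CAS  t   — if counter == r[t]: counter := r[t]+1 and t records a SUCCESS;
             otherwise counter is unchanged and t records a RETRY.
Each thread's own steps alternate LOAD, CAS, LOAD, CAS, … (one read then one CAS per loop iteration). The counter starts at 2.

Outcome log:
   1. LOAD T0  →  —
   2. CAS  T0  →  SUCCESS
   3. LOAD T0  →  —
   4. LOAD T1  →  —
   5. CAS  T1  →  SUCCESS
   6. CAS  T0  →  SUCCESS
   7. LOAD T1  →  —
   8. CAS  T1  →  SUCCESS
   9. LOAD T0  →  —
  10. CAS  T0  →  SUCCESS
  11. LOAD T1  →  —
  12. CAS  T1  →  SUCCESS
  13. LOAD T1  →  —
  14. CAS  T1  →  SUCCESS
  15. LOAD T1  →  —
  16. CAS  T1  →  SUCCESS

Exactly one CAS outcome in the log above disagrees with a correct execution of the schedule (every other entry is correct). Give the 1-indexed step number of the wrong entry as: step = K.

step = 6

Re-executing:
1. LOAD T0 → mem=2 r[T0]=2 [LOAD]
2. CAS T0 → mem=3 r[T0]=2 [OK]
3. LOAD T0 → mem=3 r[T0]=3 [LOAD]
4. LOAD T1 → mem=3 r[T1]=3 [LOAD]
5. CAS T1 → mem=4 r[T1]=3 [OK]
6. CAS T0 → mem=4 r[T0]=3 [RETRY]
7. LOAD T1 → mem=4 r[T1]=4 [LOAD]
8. CAS T1 → mem=5 r[T1]=4 [OK]
9. LOAD T0 → mem=5 r[T0]=5 [LOAD]
10. CAS T0 → mem=6 r[T0]=5 [OK]
11. LOAD T1 → mem=6 r[T1]=6 [LOAD]
12. CAS T1 → mem=7 r[T1]=6 [OK]
13. LOAD T1 → mem=7 r[T1]=7 [LOAD]
14. CAS T1 → mem=8 r[T1]=7 [OK]
15. LOAD T1 → mem=8 r[T1]=8 [LOAD]
16. CAS T1 → mem=9 r[T1]=8 [OK]
Flip is step 6.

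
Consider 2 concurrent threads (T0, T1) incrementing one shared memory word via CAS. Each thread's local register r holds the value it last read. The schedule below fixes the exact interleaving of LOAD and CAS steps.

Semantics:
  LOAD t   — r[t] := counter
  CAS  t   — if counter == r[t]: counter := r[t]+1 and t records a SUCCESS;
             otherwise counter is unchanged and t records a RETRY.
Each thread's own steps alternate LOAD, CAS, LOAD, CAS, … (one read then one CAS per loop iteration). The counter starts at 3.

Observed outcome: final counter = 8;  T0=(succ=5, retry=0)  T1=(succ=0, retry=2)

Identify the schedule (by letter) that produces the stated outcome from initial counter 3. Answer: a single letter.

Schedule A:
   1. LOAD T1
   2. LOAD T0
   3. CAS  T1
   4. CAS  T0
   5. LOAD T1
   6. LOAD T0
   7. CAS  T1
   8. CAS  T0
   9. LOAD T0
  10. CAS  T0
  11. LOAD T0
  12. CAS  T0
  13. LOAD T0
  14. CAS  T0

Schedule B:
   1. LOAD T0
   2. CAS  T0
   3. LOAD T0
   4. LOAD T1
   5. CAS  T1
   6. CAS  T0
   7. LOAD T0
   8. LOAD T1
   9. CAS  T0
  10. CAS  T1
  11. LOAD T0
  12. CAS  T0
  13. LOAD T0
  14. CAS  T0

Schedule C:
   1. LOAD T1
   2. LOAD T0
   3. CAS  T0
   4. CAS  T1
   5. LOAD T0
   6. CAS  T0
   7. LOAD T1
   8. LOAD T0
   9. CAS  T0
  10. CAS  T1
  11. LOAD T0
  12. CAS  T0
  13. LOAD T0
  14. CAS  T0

C

Simulating candidate C:
T1 LOAD — after: cnt=3, r=3 — load
T0 LOAD — after: cnt=3, r=3 — load
T0 CAS — after: cnt=4, r=3 — ok
T1 CAS — after: cnt=4, r=3 — retry
T0 LOAD — after: cnt=4, r=4 — load
T0 CAS — after: cnt=5, r=4 — ok
T1 LOAD — after: cnt=5, r=5 — load
T0 LOAD — after: cnt=5, r=5 — load
T0 CAS — after: cnt=6, r=5 — ok
T1 CAS — after: cnt=6, r=5 — retry
T0 LOAD — after: cnt=6, r=6 — load
T0 CAS — after: cnt=7, r=6 — ok
T0 LOAD — after: cnt=7, r=7 — load
T0 CAS — after: cnt=8, r=7 — ok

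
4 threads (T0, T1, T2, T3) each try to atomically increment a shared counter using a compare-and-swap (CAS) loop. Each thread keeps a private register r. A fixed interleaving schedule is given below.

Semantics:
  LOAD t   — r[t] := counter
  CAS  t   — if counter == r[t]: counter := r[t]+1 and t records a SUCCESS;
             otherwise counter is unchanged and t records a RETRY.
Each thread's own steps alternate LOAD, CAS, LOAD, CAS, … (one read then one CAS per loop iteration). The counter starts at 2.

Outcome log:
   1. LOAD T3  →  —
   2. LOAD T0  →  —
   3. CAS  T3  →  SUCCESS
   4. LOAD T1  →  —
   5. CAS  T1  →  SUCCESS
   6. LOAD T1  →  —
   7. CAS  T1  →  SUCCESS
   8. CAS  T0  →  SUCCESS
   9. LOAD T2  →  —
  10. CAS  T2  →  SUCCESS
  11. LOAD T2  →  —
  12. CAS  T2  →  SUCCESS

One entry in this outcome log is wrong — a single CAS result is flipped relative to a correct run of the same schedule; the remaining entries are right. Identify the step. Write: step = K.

Re-executing:
T3 LOAD — after: cnt=2, r=2 — load
T0 LOAD — after: cnt=2, r=2 — load
T3 CAS — after: cnt=3, r=2 — ok
T1 LOAD — after: cnt=3, r=3 — load
T1 CAS — after: cnt=4, r=3 — ok
T1 LOAD — after: cnt=4, r=4 — load
T1 CAS — after: cnt=5, r=4 — ok
T0 CAS — after: cnt=5, r=2 — retry
T2 LOAD — after: cnt=5, r=5 — load
T2 CAS — after: cnt=6, r=5 — ok
T2 LOAD — after: cnt=6, r=6 — load
T2 CAS — after: cnt=7, r=6 — ok
Log disagrees first at step 8.

step = 8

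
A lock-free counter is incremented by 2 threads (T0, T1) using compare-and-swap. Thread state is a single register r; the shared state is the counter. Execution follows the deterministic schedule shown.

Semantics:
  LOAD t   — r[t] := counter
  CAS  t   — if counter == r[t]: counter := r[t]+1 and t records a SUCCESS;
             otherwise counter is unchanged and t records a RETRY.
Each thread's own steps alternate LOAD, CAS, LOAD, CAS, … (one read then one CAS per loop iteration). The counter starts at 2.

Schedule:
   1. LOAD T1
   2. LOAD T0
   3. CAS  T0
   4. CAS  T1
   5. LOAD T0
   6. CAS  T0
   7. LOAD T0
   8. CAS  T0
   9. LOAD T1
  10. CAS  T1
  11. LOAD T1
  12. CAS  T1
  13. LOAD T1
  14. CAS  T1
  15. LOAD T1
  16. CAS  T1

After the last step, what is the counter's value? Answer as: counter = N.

step 1: T1 LOAD ⇒ load; ctr=2 reg=2
step 2: T0 LOAD ⇒ load; ctr=2 reg=2
step 3: T0 CAS ⇒ ok; ctr=3 reg=2
step 4: T1 CAS ⇒ retry; ctr=3 reg=2
step 5: T0 LOAD ⇒ load; ctr=3 reg=3
step 6: T0 CAS ⇒ ok; ctr=4 reg=3
step 7: T0 LOAD ⇒ load; ctr=4 reg=4
step 8: T0 CAS ⇒ ok; ctr=5 reg=4
step 9: T1 LOAD ⇒ load; ctr=5 reg=5
step 10: T1 CAS ⇒ ok; ctr=6 reg=5
step 11: T1 LOAD ⇒ load; ctr=6 reg=6
step 12: T1 CAS ⇒ ok; ctr=7 reg=6
step 13: T1 LOAD ⇒ load; ctr=7 reg=7
step 14: T1 CAS ⇒ ok; ctr=8 reg=7
step 15: T1 LOAD ⇒ load; ctr=8 reg=8
step 16: T1 CAS ⇒ ok; ctr=9 reg=8

counter = 9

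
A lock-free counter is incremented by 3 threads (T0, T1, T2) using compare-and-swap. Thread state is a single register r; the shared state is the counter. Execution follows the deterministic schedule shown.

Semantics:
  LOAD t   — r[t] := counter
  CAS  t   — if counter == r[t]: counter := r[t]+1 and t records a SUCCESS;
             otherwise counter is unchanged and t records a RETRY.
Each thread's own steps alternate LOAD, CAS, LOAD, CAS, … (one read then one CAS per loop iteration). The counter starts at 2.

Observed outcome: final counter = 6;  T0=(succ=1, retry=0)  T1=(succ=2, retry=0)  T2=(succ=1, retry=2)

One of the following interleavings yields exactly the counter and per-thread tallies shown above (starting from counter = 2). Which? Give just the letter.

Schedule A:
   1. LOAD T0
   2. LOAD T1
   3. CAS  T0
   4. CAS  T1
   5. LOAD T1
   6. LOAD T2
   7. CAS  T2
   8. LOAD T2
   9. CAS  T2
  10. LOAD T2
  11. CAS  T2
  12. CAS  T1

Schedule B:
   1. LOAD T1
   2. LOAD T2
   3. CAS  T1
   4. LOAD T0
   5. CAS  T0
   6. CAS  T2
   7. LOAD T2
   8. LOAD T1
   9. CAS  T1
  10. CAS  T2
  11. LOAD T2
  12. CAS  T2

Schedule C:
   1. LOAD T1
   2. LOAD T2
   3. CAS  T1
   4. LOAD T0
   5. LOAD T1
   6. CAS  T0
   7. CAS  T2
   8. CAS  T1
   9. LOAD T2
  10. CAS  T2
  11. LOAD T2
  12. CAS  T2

Tracing schedule B:
[1] T1.load  rd  (counter 2, T1.r 2)
[2] T2.load  rd  (counter 2, T2.r 2)
[3] T1.cas  hit  (counter 3, T1.r 2)
[4] T0.load  rd  (counter 3, T0.r 3)
[5] T0.cas  hit  (counter 4, T0.r 3)
[6] T2.cas  miss  (counter 4, T2.r 2)
[7] T2.load  rd  (counter 4, T2.r 4)
[8] T1.load  rd  (counter 4, T1.r 4)
[9] T1.cas  hit  (counter 5, T1.r 4)
[10] T2.cas  miss  (counter 5, T2.r 4)
[11] T2.load  rd  (counter 5, T2.r 5)
[12] T2.cas  hit  (counter 6, T2.r 5)

B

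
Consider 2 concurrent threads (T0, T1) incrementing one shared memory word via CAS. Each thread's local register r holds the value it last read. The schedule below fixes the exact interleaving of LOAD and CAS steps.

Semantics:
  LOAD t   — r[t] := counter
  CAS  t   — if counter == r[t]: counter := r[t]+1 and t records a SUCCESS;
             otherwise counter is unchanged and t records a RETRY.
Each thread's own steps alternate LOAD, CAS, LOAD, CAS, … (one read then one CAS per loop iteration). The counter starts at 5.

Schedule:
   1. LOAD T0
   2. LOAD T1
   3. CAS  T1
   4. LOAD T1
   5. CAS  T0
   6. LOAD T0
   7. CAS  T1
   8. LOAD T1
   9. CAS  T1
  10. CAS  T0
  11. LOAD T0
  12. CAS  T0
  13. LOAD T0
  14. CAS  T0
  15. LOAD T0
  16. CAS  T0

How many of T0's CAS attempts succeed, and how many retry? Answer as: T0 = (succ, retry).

step 1: T0 LOAD ⇒ load; ctr=5 reg=5
step 2: T1 LOAD ⇒ load; ctr=5 reg=5
step 3: T1 CAS ⇒ ok; ctr=6 reg=5
step 4: T1 LOAD ⇒ load; ctr=6 reg=6
step 5: T0 CAS ⇒ retry; ctr=6 reg=5
step 6: T0 LOAD ⇒ load; ctr=6 reg=6
step 7: T1 CAS ⇒ ok; ctr=7 reg=6
step 8: T1 LOAD ⇒ load; ctr=7 reg=7
step 9: T1 CAS ⇒ ok; ctr=8 reg=7
step 10: T0 CAS ⇒ retry; ctr=8 reg=6
step 11: T0 LOAD ⇒ load; ctr=8 reg=8
step 12: T0 CAS ⇒ ok; ctr=9 reg=8
step 13: T0 LOAD ⇒ load; ctr=9 reg=9
step 14: T0 CAS ⇒ ok; ctr=10 reg=9
step 15: T0 LOAD ⇒ load; ctr=10 reg=10
step 16: T0 CAS ⇒ ok; ctr=11 reg=10

T0 = (3, 2)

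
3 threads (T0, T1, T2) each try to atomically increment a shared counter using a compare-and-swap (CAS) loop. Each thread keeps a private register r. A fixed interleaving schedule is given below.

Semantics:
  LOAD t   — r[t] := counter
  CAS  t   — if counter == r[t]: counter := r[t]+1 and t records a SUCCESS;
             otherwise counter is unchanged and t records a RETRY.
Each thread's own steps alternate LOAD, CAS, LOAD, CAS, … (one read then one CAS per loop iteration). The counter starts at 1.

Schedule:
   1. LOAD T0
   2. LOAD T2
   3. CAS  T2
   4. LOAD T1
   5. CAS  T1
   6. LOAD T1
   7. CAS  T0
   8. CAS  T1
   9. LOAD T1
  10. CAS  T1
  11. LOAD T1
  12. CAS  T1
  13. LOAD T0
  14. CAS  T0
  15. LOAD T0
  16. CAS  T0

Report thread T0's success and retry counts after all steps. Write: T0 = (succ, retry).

1. LOAD T0 → mem=1 r[T0]=1 [LOAD]
2. LOAD T2 → mem=1 r[T2]=1 [LOAD]
3. CAS T2 → mem=2 r[T2]=1 [OK]
4. LOAD T1 → mem=2 r[T1]=2 [LOAD]
5. CAS T1 → mem=3 r[T1]=2 [OK]
6. LOAD T1 → mem=3 r[T1]=3 [LOAD]
7. CAS T0 → mem=3 r[T0]=1 [RETRY]
8. CAS T1 → mem=4 r[T1]=3 [OK]
9. LOAD T1 → mem=4 r[T1]=4 [LOAD]
10. CAS T1 → mem=5 r[T1]=4 [OK]
11. LOAD T1 → mem=5 r[T1]=5 [LOAD]
12. CAS T1 → mem=6 r[T1]=5 [OK]
13. LOAD T0 → mem=6 r[T0]=6 [LOAD]
14. CAS T0 → mem=7 r[T0]=6 [OK]
15. LOAD T0 → mem=7 r[T0]=7 [LOAD]
16. CAS T0 → mem=8 r[T0]=7 [OK]

T0 = (2, 1)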